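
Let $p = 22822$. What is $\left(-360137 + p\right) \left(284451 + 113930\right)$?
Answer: $-134379887015$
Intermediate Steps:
$\left(-360137 + p\right) \left(284451 + 113930\right) = \left(-360137 + 22822\right) \left(284451 + 113930\right) = \left(-337315\right) 398381 = -134379887015$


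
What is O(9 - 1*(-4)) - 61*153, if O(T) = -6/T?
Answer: -121335/13 ≈ -9333.5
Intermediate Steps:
O(9 - 1*(-4)) - 61*153 = -6/(9 - 1*(-4)) - 61*153 = -6/(9 + 4) - 9333 = -6/13 - 9333 = -121335/13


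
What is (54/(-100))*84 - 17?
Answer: -1559/25 ≈ -62.360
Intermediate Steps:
(54/(-100))*84 - 17 = (54*(-1/100))*84 - 17 = -27/50*84 - 17 = -1134/25 - 17 = -1559/25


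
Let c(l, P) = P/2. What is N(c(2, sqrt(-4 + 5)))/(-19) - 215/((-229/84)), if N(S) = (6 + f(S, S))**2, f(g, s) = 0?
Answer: 334896/4351 ≈ 76.970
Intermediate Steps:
c(l, P) = P/2 (c(l, P) = P*(1/2) = P/2)
N(S) = 36 (N(S) = (6 + 0)**2 = 6**2 = 36)
N(c(2, sqrt(-4 + 5)))/(-19) - 215/((-229/84)) = 36/(-19) - 215/((-229/84)) = 36*(-1/19) - 215/((-229*1/84)) = -36/19 - 215/(-229/84) = -36/19 - 215*(-84/229) = -36/19 + 18060/229 = 334896/4351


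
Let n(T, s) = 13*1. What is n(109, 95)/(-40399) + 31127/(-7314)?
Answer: -1257594755/295478286 ≈ -4.2561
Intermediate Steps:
n(T, s) = 13
n(109, 95)/(-40399) + 31127/(-7314) = 13/(-40399) + 31127/(-7314) = 13*(-1/40399) + 31127*(-1/7314) = -13/40399 - 31127/7314 = -1257594755/295478286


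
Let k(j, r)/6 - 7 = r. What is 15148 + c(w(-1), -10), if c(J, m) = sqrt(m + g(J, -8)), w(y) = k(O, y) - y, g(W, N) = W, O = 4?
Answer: 15148 + 3*sqrt(3) ≈ 15153.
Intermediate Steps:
k(j, r) = 42 + 6*r
w(y) = 42 + 5*y (w(y) = (42 + 6*y) - y = 42 + 5*y)
c(J, m) = sqrt(J + m) (c(J, m) = sqrt(m + J) = sqrt(J + m))
15148 + c(w(-1), -10) = 15148 + sqrt((42 + 5*(-1)) - 10) = 15148 + sqrt((42 - 5) - 10) = 15148 + sqrt(37 - 10) = 15148 + sqrt(27) = 15148 + 3*sqrt(3)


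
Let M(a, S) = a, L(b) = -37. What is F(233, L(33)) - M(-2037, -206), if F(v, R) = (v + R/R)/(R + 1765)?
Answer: 195565/96 ≈ 2037.1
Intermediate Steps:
F(v, R) = (1 + v)/(1765 + R) (F(v, R) = (v + 1)/(1765 + R) = (1 + v)/(1765 + R))
F(233, L(33)) - M(-2037, -206) = (1 + 233)/(1765 - 37) - 1*(-2037) = 234/1728 + 2037 = (1/1728)*234 + 2037 = 13/96 + 2037 = 195565/96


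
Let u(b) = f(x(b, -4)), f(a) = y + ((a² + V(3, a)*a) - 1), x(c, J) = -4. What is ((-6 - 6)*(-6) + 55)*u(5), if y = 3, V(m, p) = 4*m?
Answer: -3810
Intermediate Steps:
f(a) = 2 + a² + 12*a (f(a) = 3 + ((a² + (4*3)*a) - 1) = 3 + ((a² + 12*a) - 1) = 3 + (-1 + a² + 12*a) = 2 + a² + 12*a)
u(b) = -30 (u(b) = 2 + (-4)² + 12*(-4) = 2 + 16 - 48 = -30)
((-6 - 6)*(-6) + 55)*u(5) = ((-6 - 6)*(-6) + 55)*(-30) = (-12*(-6) + 55)*(-30) = (72 + 55)*(-30) = 127*(-30) = -3810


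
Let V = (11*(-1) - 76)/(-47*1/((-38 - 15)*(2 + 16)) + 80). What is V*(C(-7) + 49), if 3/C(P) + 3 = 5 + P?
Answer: -20085516/381835 ≈ -52.603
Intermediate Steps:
C(P) = 3/(2 + P) (C(P) = 3/(-3 + (5 + P)) = 3/(2 + P))
V = -82998/76367 (V = (-11 - 76)/(-47/(18*(-53)) + 80) = -87/(-47/(-954) + 80) = -87/(-47*(-1/954) + 80) = -87/(47/954 + 80) = -87/76367/954 = -87*954/76367 = -82998/76367 ≈ -1.0868)
V*(C(-7) + 49) = -82998*(3/(2 - 7) + 49)/76367 = -82998*(3/(-5) + 49)/76367 = -82998*(3*(-⅕) + 49)/76367 = -82998*(-⅗ + 49)/76367 = -82998/76367*242/5 = -20085516/381835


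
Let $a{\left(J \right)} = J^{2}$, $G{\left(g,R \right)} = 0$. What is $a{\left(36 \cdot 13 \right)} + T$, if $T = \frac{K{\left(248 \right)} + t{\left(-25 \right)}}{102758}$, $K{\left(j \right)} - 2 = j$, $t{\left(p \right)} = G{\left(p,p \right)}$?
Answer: $\frac{11253234221}{51379} \approx 2.1902 \cdot 10^{5}$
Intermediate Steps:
$t{\left(p \right)} = 0$
$K{\left(j \right)} = 2 + j$
$T = \frac{125}{51379}$ ($T = \frac{\left(2 + 248\right) + 0}{102758} = \left(250 + 0\right) \frac{1}{102758} = 250 \cdot \frac{1}{102758} = \frac{125}{51379} \approx 0.0024329$)
$a{\left(36 \cdot 13 \right)} + T = \left(36 \cdot 13\right)^{2} + \frac{125}{51379} = 468^{2} + \frac{125}{51379} = 219024 + \frac{125}{51379} = \frac{11253234221}{51379}$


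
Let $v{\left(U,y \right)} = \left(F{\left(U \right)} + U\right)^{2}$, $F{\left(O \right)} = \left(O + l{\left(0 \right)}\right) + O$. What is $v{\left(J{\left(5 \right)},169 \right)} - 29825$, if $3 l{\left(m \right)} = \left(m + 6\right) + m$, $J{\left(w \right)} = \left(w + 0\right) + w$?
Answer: $-28801$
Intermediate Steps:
$J{\left(w \right)} = 2 w$ ($J{\left(w \right)} = w + w = 2 w$)
$l{\left(m \right)} = 2 + \frac{2 m}{3}$ ($l{\left(m \right)} = \frac{\left(m + 6\right) + m}{3} = \frac{\left(6 + m\right) + m}{3} = \frac{6 + 2 m}{3} = 2 + \frac{2 m}{3}$)
$F{\left(O \right)} = 2 + 2 O$ ($F{\left(O \right)} = \left(O + \left(2 + \frac{2}{3} \cdot 0\right)\right) + O = \left(O + \left(2 + 0\right)\right) + O = \left(O + 2\right) + O = \left(2 + O\right) + O = 2 + 2 O$)
$v{\left(U,y \right)} = \left(2 + 3 U\right)^{2}$ ($v{\left(U,y \right)} = \left(\left(2 + 2 U\right) + U\right)^{2} = \left(2 + 3 U\right)^{2}$)
$v{\left(J{\left(5 \right)},169 \right)} - 29825 = \left(2 + 3 \cdot 2 \cdot 5\right)^{2} - 29825 = \left(2 + 3 \cdot 10\right)^{2} - 29825 = \left(2 + 30\right)^{2} - 29825 = 32^{2} - 29825 = 1024 - 29825 = -28801$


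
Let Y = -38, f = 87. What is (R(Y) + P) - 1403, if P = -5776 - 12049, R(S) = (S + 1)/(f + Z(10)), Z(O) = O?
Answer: -1865153/97 ≈ -19228.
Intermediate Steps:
R(S) = 1/97 + S/97 (R(S) = (S + 1)/(87 + 10) = (1 + S)/97 = (1 + S)*(1/97) = 1/97 + S/97)
P = -17825
(R(Y) + P) - 1403 = ((1/97 + (1/97)*(-38)) - 17825) - 1403 = ((1/97 - 38/97) - 17825) - 1403 = (-37/97 - 17825) - 1403 = -1729062/97 - 1403 = -1865153/97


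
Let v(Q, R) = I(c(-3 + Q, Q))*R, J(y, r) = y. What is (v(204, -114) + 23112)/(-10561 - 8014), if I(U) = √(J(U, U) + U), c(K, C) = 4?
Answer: -23112/18575 + 228*√2/18575 ≈ -1.2269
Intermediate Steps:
I(U) = √2*√U (I(U) = √(U + U) = √(2*U) = √2*√U)
v(Q, R) = 2*R*√2 (v(Q, R) = (√2*√4)*R = (√2*2)*R = (2*√2)*R = 2*R*√2)
(v(204, -114) + 23112)/(-10561 - 8014) = (2*(-114)*√2 + 23112)/(-10561 - 8014) = (-228*√2 + 23112)/(-18575) = (23112 - 228*√2)*(-1/18575) = -23112/18575 + 228*√2/18575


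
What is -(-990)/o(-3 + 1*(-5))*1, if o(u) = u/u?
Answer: 990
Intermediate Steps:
o(u) = 1
-(-990)/o(-3 + 1*(-5))*1 = -(-990)/1*1 = -(-990)*1 = -30*(-33)*1 = 990*1 = 990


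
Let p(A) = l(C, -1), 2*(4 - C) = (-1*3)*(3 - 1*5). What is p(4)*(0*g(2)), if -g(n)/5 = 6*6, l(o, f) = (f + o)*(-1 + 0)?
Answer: 0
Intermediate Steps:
C = 1 (C = 4 - (-1*3)*(3 - 1*5)/2 = 4 - (-3)*(3 - 5)/2 = 4 - (-3)*(-2)/2 = 4 - 1/2*6 = 4 - 3 = 1)
l(o, f) = -f - o (l(o, f) = (f + o)*(-1) = -f - o)
p(A) = 0 (p(A) = -1*(-1) - 1*1 = 1 - 1 = 0)
g(n) = -180 (g(n) = -30*6 = -5*36 = -180)
p(4)*(0*g(2)) = 0*(0*(-180)) = 0*0 = 0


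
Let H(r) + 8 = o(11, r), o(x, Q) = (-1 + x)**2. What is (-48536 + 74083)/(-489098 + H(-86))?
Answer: -25547/489006 ≈ -0.052243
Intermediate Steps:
H(r) = 92 (H(r) = -8 + (-1 + 11)**2 = -8 + 10**2 = -8 + 100 = 92)
(-48536 + 74083)/(-489098 + H(-86)) = (-48536 + 74083)/(-489098 + 92) = 25547/(-489006) = 25547*(-1/489006) = -25547/489006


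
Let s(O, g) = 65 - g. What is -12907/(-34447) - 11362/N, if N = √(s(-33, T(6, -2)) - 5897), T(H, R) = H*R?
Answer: 12907/34447 + 5681*I*√1455/1455 ≈ 0.37469 + 148.93*I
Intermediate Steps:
N = 2*I*√1455 (N = √((65 - 6*(-2)) - 5897) = √((65 - 1*(-12)) - 5897) = √((65 + 12) - 5897) = √(77 - 5897) = √(-5820) = 2*I*√1455 ≈ 76.289*I)
-12907/(-34447) - 11362/N = -12907/(-34447) - 11362*(-I*√1455/2910) = -12907*(-1/34447) - (-5681)*I*√1455/1455 = 12907/34447 + 5681*I*√1455/1455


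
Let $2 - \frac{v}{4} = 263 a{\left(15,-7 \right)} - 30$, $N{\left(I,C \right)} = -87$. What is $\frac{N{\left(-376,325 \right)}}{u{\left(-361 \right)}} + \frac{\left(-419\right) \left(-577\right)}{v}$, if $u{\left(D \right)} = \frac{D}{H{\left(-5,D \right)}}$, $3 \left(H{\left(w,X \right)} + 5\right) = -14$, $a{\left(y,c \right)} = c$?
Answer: $\frac{80975671}{2704612} \approx 29.94$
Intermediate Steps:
$H{\left(w,X \right)} = - \frac{29}{3}$ ($H{\left(w,X \right)} = -5 + \frac{1}{3} \left(-14\right) = -5 - \frac{14}{3} = - \frac{29}{3}$)
$u{\left(D \right)} = - \frac{3 D}{29}$ ($u{\left(D \right)} = \frac{D}{- \frac{29}{3}} = D \left(- \frac{3}{29}\right) = - \frac{3 D}{29}$)
$v = 7492$ ($v = 8 - 4 \left(263 \left(-7\right) - 30\right) = 8 - 4 \left(-1841 - 30\right) = 8 - -7484 = 8 + 7484 = 7492$)
$\frac{N{\left(-376,325 \right)}}{u{\left(-361 \right)}} + \frac{\left(-419\right) \left(-577\right)}{v} = - \frac{87}{\left(- \frac{3}{29}\right) \left(-361\right)} + \frac{\left(-419\right) \left(-577\right)}{7492} = - \frac{87}{\frac{1083}{29}} + 241763 \cdot \frac{1}{7492} = \left(-87\right) \frac{29}{1083} + \frac{241763}{7492} = - \frac{841}{361} + \frac{241763}{7492} = \frac{80975671}{2704612}$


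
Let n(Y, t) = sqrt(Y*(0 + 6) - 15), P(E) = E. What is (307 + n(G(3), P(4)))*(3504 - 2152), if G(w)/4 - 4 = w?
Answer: 415064 + 4056*sqrt(17) ≈ 4.3179e+5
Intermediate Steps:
G(w) = 16 + 4*w
n(Y, t) = sqrt(-15 + 6*Y) (n(Y, t) = sqrt(Y*6 - 15) = sqrt(6*Y - 15) = sqrt(-15 + 6*Y))
(307 + n(G(3), P(4)))*(3504 - 2152) = (307 + sqrt(-15 + 6*(16 + 4*3)))*(3504 - 2152) = (307 + sqrt(-15 + 6*(16 + 12)))*1352 = (307 + sqrt(-15 + 6*28))*1352 = (307 + sqrt(-15 + 168))*1352 = (307 + sqrt(153))*1352 = (307 + 3*sqrt(17))*1352 = 415064 + 4056*sqrt(17)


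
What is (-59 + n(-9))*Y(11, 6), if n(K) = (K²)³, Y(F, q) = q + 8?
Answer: 7439348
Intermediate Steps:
Y(F, q) = 8 + q
n(K) = K⁶
(-59 + n(-9))*Y(11, 6) = (-59 + (-9)⁶)*(8 + 6) = (-59 + 531441)*14 = 531382*14 = 7439348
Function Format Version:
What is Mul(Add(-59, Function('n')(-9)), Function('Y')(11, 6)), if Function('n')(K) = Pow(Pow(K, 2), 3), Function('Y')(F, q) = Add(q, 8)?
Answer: 7439348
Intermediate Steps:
Function('Y')(F, q) = Add(8, q)
Function('n')(K) = Pow(K, 6)
Mul(Add(-59, Function('n')(-9)), Function('Y')(11, 6)) = Mul(Add(-59, Pow(-9, 6)), Add(8, 6)) = Mul(Add(-59, 531441), 14) = Mul(531382, 14) = 7439348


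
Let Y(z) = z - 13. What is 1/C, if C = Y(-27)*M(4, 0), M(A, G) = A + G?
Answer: -1/160 ≈ -0.0062500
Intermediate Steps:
Y(z) = -13 + z
C = -160 (C = (-13 - 27)*(4 + 0) = -40*4 = -160)
1/C = 1/(-160) = -1/160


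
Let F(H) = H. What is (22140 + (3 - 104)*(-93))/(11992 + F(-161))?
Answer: 31533/11831 ≈ 2.6653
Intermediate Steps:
(22140 + (3 - 104)*(-93))/(11992 + F(-161)) = (22140 + (3 - 104)*(-93))/(11992 - 161) = (22140 - 101*(-93))/11831 = (22140 + 9393)*(1/11831) = 31533*(1/11831) = 31533/11831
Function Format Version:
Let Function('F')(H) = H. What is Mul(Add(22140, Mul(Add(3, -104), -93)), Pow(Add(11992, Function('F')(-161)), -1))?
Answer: Rational(31533, 11831) ≈ 2.6653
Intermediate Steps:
Mul(Add(22140, Mul(Add(3, -104), -93)), Pow(Add(11992, Function('F')(-161)), -1)) = Mul(Add(22140, Mul(Add(3, -104), -93)), Pow(Add(11992, -161), -1)) = Mul(Add(22140, Mul(-101, -93)), Pow(11831, -1)) = Mul(Add(22140, 9393), Rational(1, 11831)) = Mul(31533, Rational(1, 11831)) = Rational(31533, 11831)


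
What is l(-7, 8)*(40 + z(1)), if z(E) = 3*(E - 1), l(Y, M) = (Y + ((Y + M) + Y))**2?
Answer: 6760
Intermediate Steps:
l(Y, M) = (M + 3*Y)**2 (l(Y, M) = (Y + ((M + Y) + Y))**2 = (Y + (M + 2*Y))**2 = (M + 3*Y)**2)
z(E) = -3 + 3*E (z(E) = 3*(-1 + E) = -3 + 3*E)
l(-7, 8)*(40 + z(1)) = (8 + 3*(-7))**2*(40 + (-3 + 3*1)) = (8 - 21)**2*(40 + (-3 + 3)) = (-13)**2*(40 + 0) = 169*40 = 6760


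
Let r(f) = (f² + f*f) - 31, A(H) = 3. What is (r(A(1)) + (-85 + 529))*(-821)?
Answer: -353851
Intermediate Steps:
r(f) = -31 + 2*f² (r(f) = (f² + f²) - 31 = 2*f² - 31 = -31 + 2*f²)
(r(A(1)) + (-85 + 529))*(-821) = ((-31 + 2*3²) + (-85 + 529))*(-821) = ((-31 + 2*9) + 444)*(-821) = ((-31 + 18) + 444)*(-821) = (-13 + 444)*(-821) = 431*(-821) = -353851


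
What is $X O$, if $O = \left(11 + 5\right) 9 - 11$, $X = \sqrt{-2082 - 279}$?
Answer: $133 i \sqrt{2361} \approx 6462.5 i$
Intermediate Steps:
$X = i \sqrt{2361}$ ($X = \sqrt{-2361} = i \sqrt{2361} \approx 48.59 i$)
$O = 133$ ($O = 16 \cdot 9 - 11 = 144 - 11 = 133$)
$X O = i \sqrt{2361} \cdot 133 = 133 i \sqrt{2361}$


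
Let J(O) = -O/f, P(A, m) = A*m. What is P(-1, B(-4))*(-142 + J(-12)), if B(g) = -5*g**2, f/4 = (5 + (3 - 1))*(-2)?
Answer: -79640/7 ≈ -11377.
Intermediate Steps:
f = -56 (f = 4*((5 + (3 - 1))*(-2)) = 4*((5 + 2)*(-2)) = 4*(7*(-2)) = 4*(-14) = -56)
J(O) = O/56 (J(O) = -O/(-56) = -O*(-1)/56 = -(-1)*O/56 = O/56)
P(-1, B(-4))*(-142 + J(-12)) = (-(-5)*(-4)**2)*(-142 + (1/56)*(-12)) = (-(-5)*16)*(-142 - 3/14) = -1*(-80)*(-1991/14) = 80*(-1991/14) = -79640/7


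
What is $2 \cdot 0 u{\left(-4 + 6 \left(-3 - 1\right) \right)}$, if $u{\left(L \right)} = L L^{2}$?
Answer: $0$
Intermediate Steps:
$u{\left(L \right)} = L^{3}$
$2 \cdot 0 u{\left(-4 + 6 \left(-3 - 1\right) \right)} = 2 \cdot 0 \left(-4 + 6 \left(-3 - 1\right)\right)^{3} = 0 \left(-4 + 6 \left(-4\right)\right)^{3} = 0 \left(-4 - 24\right)^{3} = 0 \left(-28\right)^{3} = 0 \left(-21952\right) = 0$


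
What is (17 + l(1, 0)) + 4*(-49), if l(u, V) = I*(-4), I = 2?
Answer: -187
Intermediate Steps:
l(u, V) = -8 (l(u, V) = 2*(-4) = -8)
(17 + l(1, 0)) + 4*(-49) = (17 - 8) + 4*(-49) = 9 - 196 = -187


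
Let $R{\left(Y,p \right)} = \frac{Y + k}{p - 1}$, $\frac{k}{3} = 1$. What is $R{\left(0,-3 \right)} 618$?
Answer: $- \frac{927}{2} \approx -463.5$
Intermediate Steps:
$k = 3$ ($k = 3 \cdot 1 = 3$)
$R{\left(Y,p \right)} = \frac{3 + Y}{-1 + p}$ ($R{\left(Y,p \right)} = \frac{Y + 3}{p - 1} = \frac{3 + Y}{-1 + p}$)
$R{\left(0,-3 \right)} 618 = \frac{3 + 0}{-1 - 3} \cdot 618 = \frac{1}{-4} \cdot 3 \cdot 618 = \left(- \frac{1}{4}\right) 3 \cdot 618 = \left(- \frac{3}{4}\right) 618 = - \frac{927}{2}$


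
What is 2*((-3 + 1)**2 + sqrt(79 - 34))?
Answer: 8 + 6*sqrt(5) ≈ 21.416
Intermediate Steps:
2*((-3 + 1)**2 + sqrt(79 - 34)) = 2*((-2)**2 + sqrt(45)) = 2*(4 + 3*sqrt(5)) = 8 + 6*sqrt(5)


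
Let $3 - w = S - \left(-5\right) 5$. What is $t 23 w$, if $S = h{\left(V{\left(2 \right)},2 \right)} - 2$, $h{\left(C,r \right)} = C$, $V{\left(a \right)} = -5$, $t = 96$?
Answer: $-33120$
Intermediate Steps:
$S = -7$ ($S = -5 - 2 = -7$)
$w = -15$ ($w = 3 - \left(-7 - \left(-5\right) 5\right) = 3 - \left(-7 - -25\right) = 3 - \left(-7 + 25\right) = 3 - 18 = -15$)
$t 23 w = 96 \cdot 23 \left(-15\right) = 2208 \left(-15\right) = -33120$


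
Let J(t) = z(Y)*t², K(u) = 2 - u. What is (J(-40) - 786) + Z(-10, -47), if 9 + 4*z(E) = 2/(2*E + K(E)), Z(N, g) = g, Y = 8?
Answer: -4353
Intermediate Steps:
z(E) = -9/4 + 1/(2*(2 + E)) (z(E) = -9/4 + (2/(2*E + (2 - E)))/4 = -9/4 + (2/(2 + E))/4 = -9/4 + 1/(2*(2 + E)))
J(t) = -11*t²/5 (J(t) = ((-16 - 9*8)/(4*(2 + 8)))*t² = ((¼)*(-16 - 72)/10)*t² = ((¼)*(⅒)*(-88))*t² = -11*t²/5)
(J(-40) - 786) + Z(-10, -47) = (-11/5*(-40)² - 786) - 47 = (-11/5*1600 - 786) - 47 = (-3520 - 786) - 47 = -4306 - 47 = -4353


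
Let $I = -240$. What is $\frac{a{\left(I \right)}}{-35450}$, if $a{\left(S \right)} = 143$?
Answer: $- \frac{143}{35450} \approx -0.0040338$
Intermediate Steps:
$\frac{a{\left(I \right)}}{-35450} = \frac{143}{-35450} = 143 \left(- \frac{1}{35450}\right) = - \frac{143}{35450}$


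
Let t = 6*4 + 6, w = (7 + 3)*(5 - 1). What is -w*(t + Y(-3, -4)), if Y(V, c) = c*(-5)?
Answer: -2000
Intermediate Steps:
Y(V, c) = -5*c
w = 40 (w = 10*4 = 40)
t = 30 (t = 24 + 6 = 30)
-w*(t + Y(-3, -4)) = -40*(30 - 5*(-4)) = -40*(30 + 20) = -40*50 = -1*2000 = -2000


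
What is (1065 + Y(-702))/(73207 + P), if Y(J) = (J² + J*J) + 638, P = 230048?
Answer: 987311/303255 ≈ 3.2557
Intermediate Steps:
Y(J) = 638 + 2*J² (Y(J) = (J² + J²) + 638 = 2*J² + 638 = 638 + 2*J²)
(1065 + Y(-702))/(73207 + P) = (1065 + (638 + 2*(-702)²))/(73207 + 230048) = (1065 + (638 + 2*492804))/303255 = (1065 + (638 + 985608))*(1/303255) = (1065 + 986246)*(1/303255) = 987311*(1/303255) = 987311/303255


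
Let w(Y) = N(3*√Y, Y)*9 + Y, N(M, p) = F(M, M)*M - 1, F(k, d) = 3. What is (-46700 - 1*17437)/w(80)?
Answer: 4553727/519839 - 20780388*√5/519839 ≈ -80.626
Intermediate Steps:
N(M, p) = -1 + 3*M (N(M, p) = 3*M - 1 = -1 + 3*M)
w(Y) = -9 + Y + 81*√Y (w(Y) = (-1 + 3*(3*√Y))*9 + Y = (-1 + 9*√Y)*9 + Y = (-9 + 81*√Y) + Y = -9 + Y + 81*√Y)
(-46700 - 1*17437)/w(80) = (-46700 - 1*17437)/(-9 + 80 + 81*√80) = (-46700 - 17437)/(-9 + 80 + 81*(4*√5)) = -64137/(-9 + 80 + 324*√5) = -64137/(71 + 324*√5)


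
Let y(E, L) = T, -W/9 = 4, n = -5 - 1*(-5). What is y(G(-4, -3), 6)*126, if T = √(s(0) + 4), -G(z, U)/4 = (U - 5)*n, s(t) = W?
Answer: 504*I*√2 ≈ 712.76*I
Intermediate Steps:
n = 0 (n = -5 + 5 = 0)
W = -36 (W = -9*4 = -36)
s(t) = -36
G(z, U) = 0 (G(z, U) = -4*(U - 5)*0 = -4*(-5 + U)*0 = -4*0 = 0)
T = 4*I*√2 (T = √(-36 + 4) = √(-32) = 4*I*√2 ≈ 5.6569*I)
y(E, L) = 4*I*√2
y(G(-4, -3), 6)*126 = (4*I*√2)*126 = 504*I*√2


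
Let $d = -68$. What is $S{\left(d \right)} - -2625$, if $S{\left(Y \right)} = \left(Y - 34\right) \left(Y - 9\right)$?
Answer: $10479$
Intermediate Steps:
$S{\left(Y \right)} = \left(-34 + Y\right) \left(-9 + Y\right)$
$S{\left(d \right)} - -2625 = \left(306 + \left(-68\right)^{2} - -2924\right) - -2625 = \left(306 + 4624 + 2924\right) + 2625 = 7854 + 2625 = 10479$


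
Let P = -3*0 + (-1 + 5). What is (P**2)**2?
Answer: 256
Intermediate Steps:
P = 4 (P = 0 + 4 = 4)
(P**2)**2 = (4**2)**2 = 16**2 = 256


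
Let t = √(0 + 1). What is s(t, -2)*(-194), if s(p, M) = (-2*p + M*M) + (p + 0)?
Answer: -582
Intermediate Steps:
t = 1 (t = √1 = 1)
s(p, M) = M² - p (s(p, M) = (-2*p + M²) + p = (M² - 2*p) + p = M² - p)
s(t, -2)*(-194) = ((-2)² - 1*1)*(-194) = (4 - 1)*(-194) = 3*(-194) = -582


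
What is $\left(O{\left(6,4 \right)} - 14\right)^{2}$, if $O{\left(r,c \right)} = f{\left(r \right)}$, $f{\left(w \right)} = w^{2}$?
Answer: $484$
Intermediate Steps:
$O{\left(r,c \right)} = r^{2}$
$\left(O{\left(6,4 \right)} - 14\right)^{2} = \left(6^{2} - 14\right)^{2} = \left(36 - 14\right)^{2} = 22^{2} = 484$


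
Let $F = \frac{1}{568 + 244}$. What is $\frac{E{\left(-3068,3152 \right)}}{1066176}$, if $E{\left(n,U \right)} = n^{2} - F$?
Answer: $\frac{7643050687}{865734912} \approx 8.8284$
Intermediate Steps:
$F = \frac{1}{812} \approx 0.0012315$
$E{\left(n,U \right)} = - \frac{1}{812} + n^{2}$ ($E{\left(n,U \right)} = n^{2} - \frac{1}{812} = - \frac{1}{812} + n^{2}$)
$\frac{E{\left(-3068,3152 \right)}}{1066176} = \frac{- \frac{1}{812} + \left(-3068\right)^{2}}{1066176} = \left(- \frac{1}{812} + 9412624\right) \frac{1}{1066176} = \frac{7643050687}{812} \cdot \frac{1}{1066176} = \frac{7643050687}{865734912}$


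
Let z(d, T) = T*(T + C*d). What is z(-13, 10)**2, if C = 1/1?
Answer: 900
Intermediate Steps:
C = 1 (C = 1*1 = 1)
z(d, T) = T*(T + d) (z(d, T) = T*(T + 1*d) = T*(T + d))
z(-13, 10)**2 = (10*(10 - 13))**2 = (10*(-3))**2 = (-30)**2 = 900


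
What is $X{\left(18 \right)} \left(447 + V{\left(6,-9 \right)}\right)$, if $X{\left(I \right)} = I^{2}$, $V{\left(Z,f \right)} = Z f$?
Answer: $127332$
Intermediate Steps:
$X{\left(18 \right)} \left(447 + V{\left(6,-9 \right)}\right) = 18^{2} \left(447 + 6 \left(-9\right)\right) = 324 \left(447 - 54\right) = 324 \cdot 393 = 127332$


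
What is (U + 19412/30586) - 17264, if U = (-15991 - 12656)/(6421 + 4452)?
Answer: -2871004106529/166280789 ≈ -17266.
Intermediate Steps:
U = -28647/10873 ≈ -2.6347
(U + 19412/30586) - 17264 = (-28647/10873 + 19412/30586) - 17264 = (-28647/10873 + 19412*(1/30586)) - 17264 = (-28647/10873 + 9706/15293) - 17264 = -332565233/166280789 - 17264 = -2871004106529/166280789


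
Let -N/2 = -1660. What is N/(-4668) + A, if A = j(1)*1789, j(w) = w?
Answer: 2086933/1167 ≈ 1788.3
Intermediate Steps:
N = 3320 (N = -2*(-1660) = 3320)
A = 1789 (A = 1*1789 = 1789)
N/(-4668) + A = 3320/(-4668) + 1789 = 3320*(-1/4668) + 1789 = -830/1167 + 1789 = 2086933/1167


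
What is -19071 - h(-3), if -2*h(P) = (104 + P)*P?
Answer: -38445/2 ≈ -19223.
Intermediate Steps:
h(P) = -P*(104 + P)/2 (h(P) = -(104 + P)*P/2 = -P*(104 + P)/2)
-19071 - h(-3) = -19071 - (-1)*(-3)*(104 - 3)/2 = -19071 - (-1)*(-3)*101/2 = -19071 - 1*303/2 = -19071 - 303/2 = -38445/2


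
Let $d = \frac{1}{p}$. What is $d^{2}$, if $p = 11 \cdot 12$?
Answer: $\frac{1}{17424} \approx 5.7392 \cdot 10^{-5}$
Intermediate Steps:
$p = 132$
$d = \frac{1}{132} \approx 0.0075758$
$d^{2} = \left(\frac{1}{132}\right)^{2} = \frac{1}{17424}$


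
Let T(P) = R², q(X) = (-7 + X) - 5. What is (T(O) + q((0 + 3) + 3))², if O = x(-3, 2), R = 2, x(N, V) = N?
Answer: 4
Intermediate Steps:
O = -3
q(X) = -12 + X
T(P) = 4 (T(P) = 2² = 4)
(T(O) + q((0 + 3) + 3))² = (4 + (-12 + ((0 + 3) + 3)))² = (4 + (-12 + (3 + 3)))² = (4 + (-12 + 6))² = (4 - 6)² = (-2)² = 4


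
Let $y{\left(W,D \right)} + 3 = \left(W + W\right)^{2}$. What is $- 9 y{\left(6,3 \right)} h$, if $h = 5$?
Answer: $-6345$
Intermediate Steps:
$y{\left(W,D \right)} = -3 + 4 W^{2}$ ($y{\left(W,D \right)} = -3 + \left(W + W\right)^{2} = -3 + \left(2 W\right)^{2} = -3 + 4 W^{2}$)
$- 9 y{\left(6,3 \right)} h = - 9 \left(-3 + 4 \cdot 6^{2}\right) 5 = - 9 \left(-3 + 4 \cdot 36\right) 5 = - 9 \left(-3 + 144\right) 5 = \left(-9\right) 141 \cdot 5 = \left(-1269\right) 5 = -6345$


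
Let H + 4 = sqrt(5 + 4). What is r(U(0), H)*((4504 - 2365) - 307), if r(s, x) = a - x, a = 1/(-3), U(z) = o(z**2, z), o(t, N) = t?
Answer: 3664/3 ≈ 1221.3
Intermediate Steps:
U(z) = z**2
H = -1 (H = -4 + sqrt(5 + 4) = -4 + sqrt(9) = -4 + 3 = -1)
a = -1/3 ≈ -0.33333
r(s, x) = -1/3 - x
r(U(0), H)*((4504 - 2365) - 307) = (-1/3 - 1*(-1))*((4504 - 2365) - 307) = (-1/3 + 1)*(2139 - 307) = (2/3)*1832 = 3664/3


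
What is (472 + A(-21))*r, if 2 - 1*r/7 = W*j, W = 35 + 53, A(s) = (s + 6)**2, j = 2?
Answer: -848946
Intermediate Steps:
A(s) = (6 + s)**2
W = 88
r = -1218 (r = 14 - 616*2 = 14 - 7*176 = 14 - 1232 = -1218)
(472 + A(-21))*r = (472 + (6 - 21)**2)*(-1218) = (472 + (-15)**2)*(-1218) = (472 + 225)*(-1218) = 697*(-1218) = -848946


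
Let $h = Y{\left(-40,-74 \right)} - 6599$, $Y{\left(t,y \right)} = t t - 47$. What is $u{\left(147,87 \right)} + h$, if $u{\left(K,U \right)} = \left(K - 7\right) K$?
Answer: $15534$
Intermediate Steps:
$u{\left(K,U \right)} = K \left(-7 + K\right)$ ($u{\left(K,U \right)} = \left(-7 + K\right) K = K \left(-7 + K\right)$)
$Y{\left(t,y \right)} = -47 + t^{2}$ ($Y{\left(t,y \right)} = t^{2} - 47 = -47 + t^{2}$)
$h = -5046$ ($h = \left(-47 + \left(-40\right)^{2}\right) - 6599 = \left(-47 + 1600\right) - 6599 = 1553 - 6599 = -5046$)
$u{\left(147,87 \right)} + h = 147 \left(-7 + 147\right) - 5046 = 147 \cdot 140 - 5046 = 20580 - 5046 = 15534$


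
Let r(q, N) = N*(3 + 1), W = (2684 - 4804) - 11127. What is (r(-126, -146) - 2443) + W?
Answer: -16274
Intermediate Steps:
W = -13247 (W = -2120 - 11127 = -13247)
r(q, N) = 4*N (r(q, N) = N*4 = 4*N)
(r(-126, -146) - 2443) + W = (4*(-146) - 2443) - 13247 = (-584 - 2443) - 13247 = -3027 - 13247 = -16274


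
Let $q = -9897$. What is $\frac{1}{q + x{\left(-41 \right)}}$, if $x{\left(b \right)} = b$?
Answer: $- \frac{1}{9938} \approx -0.00010062$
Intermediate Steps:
$\frac{1}{q + x{\left(-41 \right)}} = \frac{1}{-9897 - 41} = \frac{1}{-9938} = - \frac{1}{9938}$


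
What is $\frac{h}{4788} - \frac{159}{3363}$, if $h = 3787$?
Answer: $\frac{30011}{40356} \approx 0.74366$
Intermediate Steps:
$\frac{h}{4788} - \frac{159}{3363} = \frac{3787}{4788} - \frac{159}{3363} = 3787 \cdot \frac{1}{4788} - \frac{53}{1121} = \frac{541}{684} - \frac{53}{1121} = \frac{30011}{40356}$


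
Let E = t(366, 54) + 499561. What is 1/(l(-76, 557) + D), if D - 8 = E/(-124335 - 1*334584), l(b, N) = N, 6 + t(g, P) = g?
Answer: 458919/258789314 ≈ 0.0017733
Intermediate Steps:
t(g, P) = -6 + g
E = 499921 (E = (-6 + 366) + 499561 = 360 + 499561 = 499921)
D = 3171431/458919 (D = 8 + 499921/(-124335 - 1*334584) = 8 + 499921/(-124335 - 334584) = 8 + 499921/(-458919) = 8 + 499921*(-1/458919) = 8 - 499921/458919 = 3171431/458919 ≈ 6.9107)
1/(l(-76, 557) + D) = 1/(557 + 3171431/458919) = 1/(258789314/458919) = 458919/258789314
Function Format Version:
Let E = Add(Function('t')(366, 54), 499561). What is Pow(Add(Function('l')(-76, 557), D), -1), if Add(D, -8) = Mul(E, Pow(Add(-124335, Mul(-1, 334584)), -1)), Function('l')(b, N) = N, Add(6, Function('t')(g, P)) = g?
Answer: Rational(458919, 258789314) ≈ 0.0017733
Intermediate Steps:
Function('t')(g, P) = Add(-6, g)
E = 499921 (E = Add(Add(-6, 366), 499561) = Add(360, 499561) = 499921)
D = Rational(3171431, 458919) (D = Add(8, Mul(499921, Pow(Add(-124335, Mul(-1, 334584)), -1))) = Add(8, Mul(499921, Pow(Add(-124335, -334584), -1))) = Add(8, Mul(499921, Pow(-458919, -1))) = Add(8, Mul(499921, Rational(-1, 458919))) = Add(8, Rational(-499921, 458919)) = Rational(3171431, 458919) ≈ 6.9107)
Pow(Add(Function('l')(-76, 557), D), -1) = Pow(Add(557, Rational(3171431, 458919)), -1) = Pow(Rational(258789314, 458919), -1) = Rational(458919, 258789314)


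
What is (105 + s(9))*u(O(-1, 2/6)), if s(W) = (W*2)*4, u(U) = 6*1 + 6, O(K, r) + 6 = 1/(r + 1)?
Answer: 2124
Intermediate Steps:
O(K, r) = -6 + 1/(1 + r) (O(K, r) = -6 + 1/(r + 1) = -6 + 1/(1 + r))
u(U) = 12 (u(U) = 6 + 6 = 12)
s(W) = 8*W (s(W) = (2*W)*4 = 8*W)
(105 + s(9))*u(O(-1, 2/6)) = (105 + 8*9)*12 = (105 + 72)*12 = 177*12 = 2124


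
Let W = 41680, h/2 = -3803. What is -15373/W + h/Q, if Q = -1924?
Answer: 71860107/20048080 ≈ 3.5844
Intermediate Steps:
h = -7606 (h = 2*(-3803) = -7606)
-15373/W + h/Q = -15373/41680 - 7606/(-1924) = -15373*1/41680 - 7606*(-1/1924) = -15373/41680 + 3803/962 = 71860107/20048080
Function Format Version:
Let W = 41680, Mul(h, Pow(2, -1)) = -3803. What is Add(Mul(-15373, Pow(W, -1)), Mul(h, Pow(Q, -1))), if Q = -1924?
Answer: Rational(71860107, 20048080) ≈ 3.5844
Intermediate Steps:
h = -7606 (h = Mul(2, -3803) = -7606)
Add(Mul(-15373, Pow(W, -1)), Mul(h, Pow(Q, -1))) = Add(Mul(-15373, Pow(41680, -1)), Mul(-7606, Pow(-1924, -1))) = Add(Mul(-15373, Rational(1, 41680)), Mul(-7606, Rational(-1, 1924))) = Add(Rational(-15373, 41680), Rational(3803, 962)) = Rational(71860107, 20048080)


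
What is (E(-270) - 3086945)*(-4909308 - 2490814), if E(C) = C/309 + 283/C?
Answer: 317642814153927839/13905 ≈ 2.2844e+13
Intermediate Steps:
E(C) = 283/C + C/309 (E(C) = C*(1/309) + 283/C = C/309 + 283/C = 283/C + C/309)
(E(-270) - 3086945)*(-4909308 - 2490814) = ((283/(-270) + (1/309)*(-270)) - 3086945)*(-4909308 - 2490814) = ((283*(-1/270) - 90/103) - 3086945)*(-7400122) = ((-283/270 - 90/103) - 3086945)*(-7400122) = (-53449/27810 - 3086945)*(-7400122) = -85847993899/27810*(-7400122) = 317642814153927839/13905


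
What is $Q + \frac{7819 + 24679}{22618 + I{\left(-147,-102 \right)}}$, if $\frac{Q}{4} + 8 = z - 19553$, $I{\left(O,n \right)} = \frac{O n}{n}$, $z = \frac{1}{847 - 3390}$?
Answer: $- \frac{4471073257202}{57143753} \approx -78243.0$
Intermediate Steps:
$z = - \frac{1}{2543}$ ($z = \frac{1}{-2543} = - \frac{1}{2543} \approx -0.00039324$)
$I{\left(O,n \right)} = O$
$Q = - \frac{198974496}{2543}$ ($Q = -32 + 4 \left(- \frac{1}{2543} - 19553\right) = -32 + 4 \left(- \frac{49723280}{2543}\right) = -32 - \frac{198893120}{2543} = - \frac{198974496}{2543} \approx -78244.0$)
$Q + \frac{7819 + 24679}{22618 + I{\left(-147,-102 \right)}} = - \frac{198974496}{2543} + \frac{7819 + 24679}{22618 - 147} = - \frac{198974496}{2543} + \frac{32498}{22471} = - \frac{4471073257202}{57143753}$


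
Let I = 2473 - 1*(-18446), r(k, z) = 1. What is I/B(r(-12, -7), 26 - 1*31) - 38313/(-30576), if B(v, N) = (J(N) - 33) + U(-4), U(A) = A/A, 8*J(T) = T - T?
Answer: -13299861/20384 ≈ -652.47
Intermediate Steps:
I = 20919 (I = 2473 + 18446 = 20919)
J(T) = 0 (J(T) = (T - T)/8 = (⅛)*0 = 0)
U(A) = 1
B(v, N) = -32 (B(v, N) = (0 - 33) + 1 = -33 + 1 = -32)
I/B(r(-12, -7), 26 - 1*31) - 38313/(-30576) = 20919/(-32) - 38313/(-30576) = 20919*(-1/32) - 38313*(-1/30576) = -20919/32 + 12771/10192 = -13299861/20384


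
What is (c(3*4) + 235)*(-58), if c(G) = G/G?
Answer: -13688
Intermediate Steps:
c(G) = 1
(c(3*4) + 235)*(-58) = (1 + 235)*(-58) = 236*(-58) = -13688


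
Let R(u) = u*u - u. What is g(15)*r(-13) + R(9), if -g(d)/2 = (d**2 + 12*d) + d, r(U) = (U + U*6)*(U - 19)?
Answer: -2446008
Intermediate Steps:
r(U) = 7*U*(-19 + U) (r(U) = (U + 6*U)*(-19 + U) = (7*U)*(-19 + U) = 7*U*(-19 + U))
R(u) = u**2 - u
g(d) = -26*d - 2*d**2 (g(d) = -2*((d**2 + 12*d) + d) = -2*(d**2 + 13*d) = -26*d - 2*d**2)
g(15)*r(-13) + R(9) = (-2*15*(13 + 15))*(7*(-13)*(-19 - 13)) + 9*(-1 + 9) = (-2*15*28)*(7*(-13)*(-32)) + 9*8 = -840*2912 + 72 = -2446080 + 72 = -2446008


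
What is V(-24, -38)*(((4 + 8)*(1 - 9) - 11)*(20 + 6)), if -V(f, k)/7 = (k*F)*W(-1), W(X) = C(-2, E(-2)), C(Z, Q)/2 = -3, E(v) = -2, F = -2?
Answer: -8880144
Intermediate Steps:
C(Z, Q) = -6 (C(Z, Q) = 2*(-3) = -6)
W(X) = -6
V(f, k) = -84*k (V(f, k) = -7*k*(-2)*(-6) = -7*(-2*k)*(-6) = -84*k)
V(-24, -38)*(((4 + 8)*(1 - 9) - 11)*(20 + 6)) = (-84*(-38))*(((4 + 8)*(1 - 9) - 11)*(20 + 6)) = 3192*((12*(-8) - 11)*26) = 3192*((-96 - 11)*26) = 3192*(-107*26) = 3192*(-2782) = -8880144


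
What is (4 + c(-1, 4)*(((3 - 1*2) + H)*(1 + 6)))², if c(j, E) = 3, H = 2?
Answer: 4489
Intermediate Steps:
(4 + c(-1, 4)*(((3 - 1*2) + H)*(1 + 6)))² = (4 + 3*(((3 - 1*2) + 2)*(1 + 6)))² = (4 + 3*(((3 - 2) + 2)*7))² = (4 + 3*((1 + 2)*7))² = (4 + 3*(3*7))² = (4 + 3*21)² = (4 + 63)² = 67² = 4489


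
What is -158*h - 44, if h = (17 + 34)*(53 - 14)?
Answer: -314306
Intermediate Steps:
h = 1989 (h = 51*39 = 1989)
-158*h - 44 = -158*1989 - 44 = -314262 - 44 = -314306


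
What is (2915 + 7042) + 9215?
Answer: 19172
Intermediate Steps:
(2915 + 7042) + 9215 = 9957 + 9215 = 19172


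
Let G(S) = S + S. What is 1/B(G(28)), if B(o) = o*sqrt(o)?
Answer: sqrt(14)/1568 ≈ 0.0023863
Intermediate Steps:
G(S) = 2*S
B(o) = o**(3/2)
1/B(G(28)) = 1/((2*28)**(3/2)) = 1/(56**(3/2)) = 1/(112*sqrt(14)) = sqrt(14)/1568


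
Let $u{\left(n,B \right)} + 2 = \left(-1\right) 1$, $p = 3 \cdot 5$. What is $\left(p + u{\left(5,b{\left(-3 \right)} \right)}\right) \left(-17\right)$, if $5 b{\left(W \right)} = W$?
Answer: $-204$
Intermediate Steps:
$p = 15$
$b{\left(W \right)} = \frac{W}{5}$
$u{\left(n,B \right)} = -3$ ($u{\left(n,B \right)} = -2 - 1 = -3$)
$\left(p + u{\left(5,b{\left(-3 \right)} \right)}\right) \left(-17\right) = \left(15 - 3\right) \left(-17\right) = 12 \left(-17\right) = -204$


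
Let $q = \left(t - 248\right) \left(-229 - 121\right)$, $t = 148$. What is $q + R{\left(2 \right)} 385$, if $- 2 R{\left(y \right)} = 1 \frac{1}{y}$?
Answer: $\frac{139615}{4} \approx 34904.0$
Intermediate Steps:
$R{\left(y \right)} = - \frac{1}{2 y}$ ($R{\left(y \right)} = - \frac{1 \frac{1}{y}}{2} = - \frac{1}{2 y}$)
$q = 35000$ ($q = \left(148 - 248\right) \left(-229 - 121\right) = \left(-100\right) \left(-350\right) = 35000$)
$q + R{\left(2 \right)} 385 = 35000 + - \frac{1}{2 \cdot 2} \cdot 385 = 35000 + \left(- \frac{1}{2}\right) \frac{1}{2} \cdot 385 = 35000 - \frac{385}{4} = \frac{139615}{4}$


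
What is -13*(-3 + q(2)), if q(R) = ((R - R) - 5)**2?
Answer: -286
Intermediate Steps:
q(R) = 25 (q(R) = (0 - 5)**2 = (-5)**2 = 25)
-13*(-3 + q(2)) = -13*(-3 + 25) = -13*22 = -286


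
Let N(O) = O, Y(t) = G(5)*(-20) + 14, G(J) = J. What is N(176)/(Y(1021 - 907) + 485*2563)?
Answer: 176/1242969 ≈ 0.00014160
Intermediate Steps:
Y(t) = -86 (Y(t) = 5*(-20) + 14 = -100 + 14 = -86)
N(176)/(Y(1021 - 907) + 485*2563) = 176/(-86 + 485*2563) = 176/(-86 + 1243055) = 176/1242969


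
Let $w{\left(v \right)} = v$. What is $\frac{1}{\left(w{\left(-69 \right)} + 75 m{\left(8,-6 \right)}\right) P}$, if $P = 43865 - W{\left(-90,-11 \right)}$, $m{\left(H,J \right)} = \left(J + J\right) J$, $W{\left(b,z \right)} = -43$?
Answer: $\frac{1}{234073548} \approx 4.2722 \cdot 10^{-9}$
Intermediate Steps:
$m{\left(H,J \right)} = 2 J^{2}$ ($m{\left(H,J \right)} = 2 J J = 2 J^{2}$)
$P = 43908$ ($P = 43865 - -43 = 43865 + 43 = 43908$)
$\frac{1}{\left(w{\left(-69 \right)} + 75 m{\left(8,-6 \right)}\right) P} = \frac{1}{\left(-69 + 75 \cdot 2 \left(-6\right)^{2}\right) 43908} = \frac{1}{-69 + 75 \cdot 2 \cdot 36} \cdot \frac{1}{43908} = \frac{1}{-69 + 75 \cdot 72} \cdot \frac{1}{43908} = \frac{1}{-69 + 5400} \cdot \frac{1}{43908} = \frac{1}{5331} \cdot \frac{1}{43908} = \frac{1}{234073548}$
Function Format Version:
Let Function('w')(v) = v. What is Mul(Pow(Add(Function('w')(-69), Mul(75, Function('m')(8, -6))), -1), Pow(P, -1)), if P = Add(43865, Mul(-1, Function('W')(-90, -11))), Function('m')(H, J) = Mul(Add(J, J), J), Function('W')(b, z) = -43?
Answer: Rational(1, 234073548) ≈ 4.2722e-9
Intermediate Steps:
Function('m')(H, J) = Mul(2, Pow(J, 2)) (Function('m')(H, J) = Mul(Mul(2, J), J) = Mul(2, Pow(J, 2)))
P = 43908 (P = Add(43865, Mul(-1, -43)) = Add(43865, 43) = 43908)
Mul(Pow(Add(Function('w')(-69), Mul(75, Function('m')(8, -6))), -1), Pow(P, -1)) = Mul(Pow(Add(-69, Mul(75, Mul(2, Pow(-6, 2)))), -1), Pow(43908, -1)) = Mul(Pow(Add(-69, Mul(75, Mul(2, 36))), -1), Rational(1, 43908)) = Mul(Pow(Add(-69, Mul(75, 72)), -1), Rational(1, 43908)) = Mul(Pow(Add(-69, 5400), -1), Rational(1, 43908)) = Mul(Pow(5331, -1), Rational(1, 43908)) = Mul(Rational(1, 5331), Rational(1, 43908)) = Rational(1, 234073548)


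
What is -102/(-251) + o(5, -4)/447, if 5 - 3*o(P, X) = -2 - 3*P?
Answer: 142304/336591 ≈ 0.42278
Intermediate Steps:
o(P, X) = 7/3 + P (o(P, X) = 5/3 - (-2 - 3*P)/3 = 5/3 + (⅔ + P) = 7/3 + P)
-102/(-251) + o(5, -4)/447 = -102/(-251) + (7/3 + 5)/447 = -102*(-1/251) + (22/3)*(1/447) = 102/251 + 22/1341 = 142304/336591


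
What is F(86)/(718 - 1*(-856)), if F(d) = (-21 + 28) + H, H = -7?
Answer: 0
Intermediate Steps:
F(d) = 0 (F(d) = (-21 + 28) - 7 = 7 - 7 = 0)
F(86)/(718 - 1*(-856)) = 0/(718 - 1*(-856)) = 0/(718 + 856) = 0/1574 = 0*(1/1574) = 0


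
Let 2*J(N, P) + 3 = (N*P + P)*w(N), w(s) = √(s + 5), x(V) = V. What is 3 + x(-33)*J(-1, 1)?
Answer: 105/2 ≈ 52.500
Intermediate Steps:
w(s) = √(5 + s)
J(N, P) = -3/2 + √(5 + N)*(P + N*P)/2 (J(N, P) = -3/2 + ((N*P + P)*√(5 + N))/2 = -3/2 + ((P + N*P)*√(5 + N))/2 = -3/2 + (√(5 + N)*(P + N*P))/2 = -3/2 + √(5 + N)*(P + N*P)/2)
3 + x(-33)*J(-1, 1) = 3 - 33*(-3/2 + (½)*1*√(5 - 1) + (½)*(-1)*1*√(5 - 1)) = 3 - 33*(-3/2 + (½)*1*√4 + (½)*(-1)*1*√4) = 3 - 33*(-3/2 + (½)*1*2 + (½)*(-1)*1*2) = 3 - 33*(-3/2 + 1 - 1) = 3 - 33*(-3/2) = 3 + 99/2 = 105/2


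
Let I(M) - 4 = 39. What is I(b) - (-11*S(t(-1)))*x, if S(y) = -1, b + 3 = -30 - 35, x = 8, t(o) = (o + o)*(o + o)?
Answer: -45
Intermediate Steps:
t(o) = 4*o² (t(o) = (2*o)*(2*o) = 4*o²)
b = -68 (b = -3 + (-30 - 35) = -3 - 65 = -68)
I(M) = 43 (I(M) = 4 + 39 = 43)
I(b) - (-11*S(t(-1)))*x = 43 - (-11*(-1))*8 = 43 - 11*8 = 43 - 1*88 = 43 - 88 = -45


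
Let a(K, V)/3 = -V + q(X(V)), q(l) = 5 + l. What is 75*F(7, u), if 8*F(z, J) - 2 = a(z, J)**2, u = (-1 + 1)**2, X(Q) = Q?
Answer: 17025/8 ≈ 2128.1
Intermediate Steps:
a(K, V) = 15 (a(K, V) = 3*(-V + (5 + V)) = 3*5 = 15)
u = 0 (u = 0**2 = 0)
F(z, J) = 227/8 (F(z, J) = 1/4 + (1/8)*15**2 = 1/4 + (1/8)*225 = 1/4 + 225/8 = 227/8)
75*F(7, u) = 75*(227/8) = 17025/8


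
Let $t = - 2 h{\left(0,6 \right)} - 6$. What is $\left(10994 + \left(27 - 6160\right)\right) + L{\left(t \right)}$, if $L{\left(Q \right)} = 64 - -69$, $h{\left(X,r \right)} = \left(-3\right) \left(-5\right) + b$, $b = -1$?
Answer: $4994$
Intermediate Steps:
$h{\left(X,r \right)} = 14$ ($h{\left(X,r \right)} = \left(-3\right) \left(-5\right) - 1 = 15 - 1 = 14$)
$t = -34$ ($t = \left(-2\right) 14 - 6 = -28 - 6 = -34$)
$L{\left(Q \right)} = 133$ ($L{\left(Q \right)} = 64 + 69 = 133$)
$\left(10994 + \left(27 - 6160\right)\right) + L{\left(t \right)} = \left(10994 + \left(27 - 6160\right)\right) + 133 = \left(10994 - 6133\right) + 133 = 4861 + 133 = 4994$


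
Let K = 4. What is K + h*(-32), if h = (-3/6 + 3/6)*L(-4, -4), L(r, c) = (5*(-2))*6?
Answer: 4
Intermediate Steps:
L(r, c) = -60 (L(r, c) = -10*6 = -60)
h = 0 (h = (-3/6 + 3/6)*(-60) = (-3*1/6 + 3*(1/6))*(-60) = (-1/2 + 1/2)*(-60) = 0*(-60) = 0)
K + h*(-32) = 4 + 0*(-32) = 4 + 0 = 4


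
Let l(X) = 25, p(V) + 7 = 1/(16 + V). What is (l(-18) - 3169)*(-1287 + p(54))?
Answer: 142390188/35 ≈ 4.0683e+6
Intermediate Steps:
p(V) = -7 + 1/(16 + V)
(l(-18) - 3169)*(-1287 + p(54)) = (25 - 3169)*(-1287 + (-111 - 7*54)/(16 + 54)) = -3144*(-1287 + (-111 - 378)/70) = -3144*(-1287 + (1/70)*(-489)) = -3144*(-1287 - 489/70) = -3144*(-90579/70) = 142390188/35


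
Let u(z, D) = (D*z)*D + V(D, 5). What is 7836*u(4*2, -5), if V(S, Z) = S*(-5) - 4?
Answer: 1731756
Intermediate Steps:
V(S, Z) = -4 - 5*S (V(S, Z) = -5*S - 4 = -4 - 5*S)
u(z, D) = -4 - 5*D + z*D² (u(z, D) = (D*z)*D + (-4 - 5*D) = z*D² + (-4 - 5*D) = -4 - 5*D + z*D²)
7836*u(4*2, -5) = 7836*(-4 - 5*(-5) + (4*2)*(-5)²) = 7836*(-4 + 25 + 8*25) = 7836*(-4 + 25 + 200) = 7836*221 = 1731756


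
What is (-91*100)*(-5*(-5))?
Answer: -227500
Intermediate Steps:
(-91*100)*(-5*(-5)) = -9100*25 = -227500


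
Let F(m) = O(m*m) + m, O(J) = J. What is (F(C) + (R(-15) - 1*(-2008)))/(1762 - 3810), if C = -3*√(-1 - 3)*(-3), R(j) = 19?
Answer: -1703/2048 - 9*I/1024 ≈ -0.83154 - 0.0087891*I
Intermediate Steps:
C = 18*I (C = -6*I*(-3) = 18*I ≈ 18.0*I)
F(m) = m + m² (F(m) = m*m + m = m² + m = m + m²)
(F(C) + (R(-15) - 1*(-2008)))/(1762 - 3810) = ((18*I)*(1 + 18*I) + (19 - 1*(-2008)))/(1762 - 3810) = (18*I*(1 + 18*I) + (19 + 2008))/(-2048) = (18*I*(1 + 18*I) + 2027)*(-1/2048) = (2027 + 18*I*(1 + 18*I))*(-1/2048) = -2027/2048 - 9*I*(1 + 18*I)/1024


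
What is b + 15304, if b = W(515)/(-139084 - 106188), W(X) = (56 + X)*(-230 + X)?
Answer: 3753479953/245272 ≈ 15303.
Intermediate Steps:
W(X) = (-230 + X)*(56 + X)
b = -162735/245272 (b = (-12880 + 515² - 174*515)/(-139084 - 106188) = (-12880 + 265225 - 89610)/(-245272) = 162735*(-1/245272) = -162735/245272 ≈ -0.66349)
b + 15304 = -162735/245272 + 15304 = 3753479953/245272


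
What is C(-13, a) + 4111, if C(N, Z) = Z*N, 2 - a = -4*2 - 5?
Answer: 3916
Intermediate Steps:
a = 15 (a = 2 - (-4*2 - 5) = 2 - (-8 - 5) = 2 - 1*(-13) = 2 + 13 = 15)
C(N, Z) = N*Z
C(-13, a) + 4111 = -13*15 + 4111 = -195 + 4111 = 3916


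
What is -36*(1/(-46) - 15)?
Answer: 12438/23 ≈ 540.78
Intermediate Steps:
-36*(1/(-46) - 15) = -36*(-1/46 - 15) = -36*(-691/46) = 12438/23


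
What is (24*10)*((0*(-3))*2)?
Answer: 0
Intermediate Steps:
(24*10)*((0*(-3))*2) = 240*(0*2) = 240*0 = 0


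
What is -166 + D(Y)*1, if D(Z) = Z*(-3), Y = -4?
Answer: -154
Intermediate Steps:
D(Z) = -3*Z
-166 + D(Y)*1 = -166 - 3*(-4)*1 = -166 + 12*1 = -166 + 12 = -154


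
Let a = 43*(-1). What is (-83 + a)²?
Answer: 15876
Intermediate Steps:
a = -43
(-83 + a)² = (-83 - 43)² = (-126)² = 15876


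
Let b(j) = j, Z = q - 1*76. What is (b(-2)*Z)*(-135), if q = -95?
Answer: -46170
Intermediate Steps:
Z = -171 (Z = -95 - 1*76 = -95 - 76 = -171)
(b(-2)*Z)*(-135) = -2*(-171)*(-135) = 342*(-135) = -46170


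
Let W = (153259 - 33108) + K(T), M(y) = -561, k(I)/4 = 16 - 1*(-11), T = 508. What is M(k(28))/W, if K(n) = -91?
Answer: -187/40020 ≈ -0.0046727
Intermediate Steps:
k(I) = 108 (k(I) = 4*(16 - 1*(-11)) = 4*(16 + 11) = 4*27 = 108)
W = 120060 (W = (153259 - 33108) - 91 = 120151 - 91 = 120060)
M(k(28))/W = -561/120060 = -561*1/120060 = -187/40020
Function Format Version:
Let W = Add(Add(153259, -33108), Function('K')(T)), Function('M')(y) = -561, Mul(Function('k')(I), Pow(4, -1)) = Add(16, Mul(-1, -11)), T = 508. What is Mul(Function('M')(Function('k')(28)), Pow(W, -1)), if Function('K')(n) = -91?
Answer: Rational(-187, 40020) ≈ -0.0046727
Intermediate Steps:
Function('k')(I) = 108 (Function('k')(I) = Mul(4, Add(16, Mul(-1, -11))) = Mul(4, Add(16, 11)) = Mul(4, 27) = 108)
W = 120060 (W = Add(Add(153259, -33108), -91) = Add(120151, -91) = 120060)
Mul(Function('M')(Function('k')(28)), Pow(W, -1)) = Mul(-561, Pow(120060, -1)) = Mul(-561, Rational(1, 120060)) = Rational(-187, 40020)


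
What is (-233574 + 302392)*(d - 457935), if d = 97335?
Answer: -24815770800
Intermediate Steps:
(-233574 + 302392)*(d - 457935) = (-233574 + 302392)*(97335 - 457935) = 68818*(-360600) = -24815770800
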